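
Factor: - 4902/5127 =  - 2^1*19^1*43^1*1709^ ( - 1) = - 1634/1709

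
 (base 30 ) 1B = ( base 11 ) 38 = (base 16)29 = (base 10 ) 41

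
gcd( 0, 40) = 40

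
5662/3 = 5662/3 = 1887.33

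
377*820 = 309140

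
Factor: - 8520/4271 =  - 2^3*3^1*5^1*71^1*4271^( - 1)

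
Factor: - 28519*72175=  - 5^2*19^2*79^1*2887^1 = -  2058358825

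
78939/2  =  39469 + 1/2 = 39469.50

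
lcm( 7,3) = 21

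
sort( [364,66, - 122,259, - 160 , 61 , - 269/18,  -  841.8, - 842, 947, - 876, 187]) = [  -  876, - 842, - 841.8, - 160, - 122, - 269/18, 61,66,187,259, 364, 947] 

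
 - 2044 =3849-5893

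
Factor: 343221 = 3^1*114407^1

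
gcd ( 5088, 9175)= 1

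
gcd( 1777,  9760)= 1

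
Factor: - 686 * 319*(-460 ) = 100663640=2^3*5^1*7^3*11^1*23^1*29^1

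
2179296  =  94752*23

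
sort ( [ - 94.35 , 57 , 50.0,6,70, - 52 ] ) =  [ - 94.35 , - 52,6, 50.0,57,70] 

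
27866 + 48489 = 76355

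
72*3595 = 258840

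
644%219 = 206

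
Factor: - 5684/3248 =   -  7/4 = - 2^( - 2)*7^1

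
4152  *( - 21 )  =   - 87192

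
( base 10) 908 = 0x38C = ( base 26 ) 18o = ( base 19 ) 29f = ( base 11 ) 756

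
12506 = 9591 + 2915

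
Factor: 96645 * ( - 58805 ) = - 3^1 *5^2 *17^1*19^1*379^1 * 619^1 = - 5683209225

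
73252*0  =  0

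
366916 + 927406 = 1294322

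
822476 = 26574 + 795902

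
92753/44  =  92753/44 = 2108.02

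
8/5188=2/1297 = 0.00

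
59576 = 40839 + 18737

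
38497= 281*137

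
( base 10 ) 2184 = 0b100010001000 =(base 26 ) 360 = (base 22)4b6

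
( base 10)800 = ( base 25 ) 170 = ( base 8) 1440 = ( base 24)198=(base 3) 1002122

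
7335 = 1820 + 5515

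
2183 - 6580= - 4397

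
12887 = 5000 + 7887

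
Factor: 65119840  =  2^5*5^1*19^1*31^1*691^1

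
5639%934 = 35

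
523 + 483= 1006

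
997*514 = 512458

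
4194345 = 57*73585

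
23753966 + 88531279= 112285245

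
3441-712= 2729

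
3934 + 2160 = 6094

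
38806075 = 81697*475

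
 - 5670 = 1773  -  7443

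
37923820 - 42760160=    - 4836340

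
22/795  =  22/795 =0.03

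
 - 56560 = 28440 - 85000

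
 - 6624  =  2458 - 9082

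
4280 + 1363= 5643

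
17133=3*5711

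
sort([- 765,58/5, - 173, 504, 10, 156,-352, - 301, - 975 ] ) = [ - 975, - 765, - 352, - 301, - 173, 10,58/5,  156, 504]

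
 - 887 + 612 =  - 275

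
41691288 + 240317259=282008547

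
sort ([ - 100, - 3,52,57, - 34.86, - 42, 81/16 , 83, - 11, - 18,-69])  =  [ - 100 , -69,-42, - 34.86, - 18,-11, - 3, 81/16, 52, 57,83]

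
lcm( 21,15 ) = 105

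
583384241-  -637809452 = 1221193693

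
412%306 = 106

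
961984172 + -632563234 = 329420938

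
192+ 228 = 420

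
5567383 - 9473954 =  - 3906571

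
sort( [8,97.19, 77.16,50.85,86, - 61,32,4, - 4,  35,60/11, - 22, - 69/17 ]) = [ - 61 , - 22, - 69/17, - 4, 4,60/11,8,32, 35, 50.85, 77.16,86,97.19 ] 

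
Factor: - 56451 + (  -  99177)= -155628 = -2^2*3^3*11^1*131^1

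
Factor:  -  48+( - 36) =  - 84= -2^2*3^1 *7^1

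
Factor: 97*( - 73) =-7081=- 73^1 * 97^1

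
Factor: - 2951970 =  - 2^1*3^1*5^1*7^1* 14057^1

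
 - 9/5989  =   - 9/5989 = - 0.00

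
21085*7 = 147595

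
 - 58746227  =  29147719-87893946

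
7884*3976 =31346784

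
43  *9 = 387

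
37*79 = 2923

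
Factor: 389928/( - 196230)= - 2^2*5^ ( - 1)*7^1*11^1*31^( - 1)=- 308/155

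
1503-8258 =-6755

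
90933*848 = 77111184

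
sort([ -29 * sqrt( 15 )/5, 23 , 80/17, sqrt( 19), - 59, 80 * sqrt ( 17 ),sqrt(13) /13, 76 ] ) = [-59,  -  29*sqrt(15)/5, sqrt (13) /13, sqrt(19), 80/17, 23,76, 80 * sqrt(17)]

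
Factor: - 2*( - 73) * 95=2^1 * 5^1*19^1*73^1 = 13870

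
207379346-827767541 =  - 620388195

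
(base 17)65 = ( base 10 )107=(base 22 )4j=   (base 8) 153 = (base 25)47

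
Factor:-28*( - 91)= 2548 = 2^2*7^2*13^1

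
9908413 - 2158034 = 7750379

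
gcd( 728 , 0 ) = 728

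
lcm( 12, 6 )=12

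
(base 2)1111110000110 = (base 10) 8070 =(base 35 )6KK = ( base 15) 25D0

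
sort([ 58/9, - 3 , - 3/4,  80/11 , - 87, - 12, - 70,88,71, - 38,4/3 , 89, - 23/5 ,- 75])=[ - 87,- 75, - 70, - 38, - 12, - 23/5, - 3, - 3/4, 4/3 , 58/9,80/11,  71, 88,89 ]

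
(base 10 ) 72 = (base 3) 2200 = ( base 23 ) 33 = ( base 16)48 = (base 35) 22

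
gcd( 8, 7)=1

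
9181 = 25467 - 16286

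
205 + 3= 208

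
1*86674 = 86674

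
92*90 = 8280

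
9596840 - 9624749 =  - 27909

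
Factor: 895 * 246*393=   2^1 * 3^2*5^1 * 41^1*131^1*179^1 = 86526810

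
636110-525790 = 110320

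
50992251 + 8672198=59664449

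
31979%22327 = 9652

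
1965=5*393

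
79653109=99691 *799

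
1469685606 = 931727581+537958025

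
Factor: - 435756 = -2^2*3^1 * 36313^1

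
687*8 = 5496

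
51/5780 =3/340 =0.01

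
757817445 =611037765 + 146779680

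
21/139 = 21/139 = 0.15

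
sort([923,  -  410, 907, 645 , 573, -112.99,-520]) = [ - 520, - 410, - 112.99, 573, 645,907 , 923]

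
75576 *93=7028568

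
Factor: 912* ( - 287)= -261744=-  2^4*3^1 *7^1*19^1*41^1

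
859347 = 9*95483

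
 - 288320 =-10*28832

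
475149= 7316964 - 6841815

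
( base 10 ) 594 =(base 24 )10i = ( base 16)252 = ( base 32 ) ii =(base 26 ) mm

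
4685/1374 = 3+563/1374 = 3.41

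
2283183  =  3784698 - 1501515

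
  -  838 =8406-9244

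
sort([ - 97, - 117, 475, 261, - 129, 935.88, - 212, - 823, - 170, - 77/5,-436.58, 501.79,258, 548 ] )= [ - 823, - 436.58, - 212,  -  170, - 129, - 117, - 97, - 77/5, 258, 261, 475, 501.79, 548,935.88 ] 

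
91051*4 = 364204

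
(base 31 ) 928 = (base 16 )220F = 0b10001000001111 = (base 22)I07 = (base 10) 8719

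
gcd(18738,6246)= 6246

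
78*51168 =3991104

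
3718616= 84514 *44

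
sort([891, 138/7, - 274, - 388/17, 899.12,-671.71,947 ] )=[ - 671.71, - 274, - 388/17, 138/7, 891, 899.12,  947 ]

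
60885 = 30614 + 30271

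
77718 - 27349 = 50369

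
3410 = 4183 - 773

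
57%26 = 5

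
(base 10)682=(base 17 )262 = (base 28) OA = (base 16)2aa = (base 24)14a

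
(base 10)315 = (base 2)100111011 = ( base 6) 1243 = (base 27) BI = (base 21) f0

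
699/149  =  4 + 103/149=4.69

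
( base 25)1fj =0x3fb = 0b1111111011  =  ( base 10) 1019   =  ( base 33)ut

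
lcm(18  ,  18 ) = 18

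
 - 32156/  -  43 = 747+35/43= 747.81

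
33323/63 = 33323/63 = 528.94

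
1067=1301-234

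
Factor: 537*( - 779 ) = - 3^1*19^1*41^1*179^1 = - 418323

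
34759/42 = 34759/42 =827.60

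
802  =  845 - 43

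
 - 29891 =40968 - 70859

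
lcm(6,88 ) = 264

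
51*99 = 5049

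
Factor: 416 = 2^5*13^1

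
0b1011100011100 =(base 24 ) A6C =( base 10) 5916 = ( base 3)22010010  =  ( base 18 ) 104c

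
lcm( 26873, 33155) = 2552935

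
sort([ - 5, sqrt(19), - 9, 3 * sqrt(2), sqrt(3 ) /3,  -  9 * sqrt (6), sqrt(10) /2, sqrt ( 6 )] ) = [-9 * sqrt( 6), - 9, - 5, sqrt(3)/3, sqrt(10 )/2, sqrt ( 6 ), 3*sqrt(2), sqrt(19)]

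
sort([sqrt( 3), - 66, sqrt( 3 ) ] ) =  [ - 66 , sqrt( 3), sqrt( 3)]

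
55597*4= 222388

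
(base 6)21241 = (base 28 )3jl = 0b101101011001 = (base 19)80H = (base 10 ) 2905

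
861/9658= 861/9658 = 0.09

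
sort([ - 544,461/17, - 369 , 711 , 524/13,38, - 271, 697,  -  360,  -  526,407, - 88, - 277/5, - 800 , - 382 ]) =[ - 800, - 544,  -  526, - 382, - 369,  -  360,  -  271, - 88, - 277/5 , 461/17, 38, 524/13, 407 , 697, 711 ] 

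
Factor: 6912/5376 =3^2 * 7^( - 1)=9/7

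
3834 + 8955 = 12789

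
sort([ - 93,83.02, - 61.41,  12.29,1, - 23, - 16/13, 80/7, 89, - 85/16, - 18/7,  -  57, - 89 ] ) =[ - 93,  -  89,-61.41, - 57,-23, - 85/16, - 18/7, - 16/13,1,80/7,12.29,83.02,89] 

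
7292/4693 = 1 + 2599/4693 = 1.55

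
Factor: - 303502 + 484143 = 29^1*6229^1 = 180641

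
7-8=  -1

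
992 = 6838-5846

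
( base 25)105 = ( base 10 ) 630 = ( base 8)1166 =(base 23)149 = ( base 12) 446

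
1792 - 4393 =- 2601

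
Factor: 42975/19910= 2^( - 1)  *  3^2*5^1*11^( - 1)  *181^( - 1)*191^1 =8595/3982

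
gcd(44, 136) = 4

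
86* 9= 774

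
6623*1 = 6623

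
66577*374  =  24899798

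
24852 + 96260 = 121112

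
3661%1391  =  879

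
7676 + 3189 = 10865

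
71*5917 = 420107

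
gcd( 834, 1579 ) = 1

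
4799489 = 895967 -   -  3903522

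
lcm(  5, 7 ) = 35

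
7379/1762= 7379/1762 = 4.19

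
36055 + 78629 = 114684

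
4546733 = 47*96739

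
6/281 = 6/281 = 0.02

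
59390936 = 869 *68344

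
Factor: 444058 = 2^1 *222029^1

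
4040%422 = 242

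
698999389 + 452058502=1151057891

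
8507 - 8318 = 189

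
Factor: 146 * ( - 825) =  - 2^1*3^1*5^2*11^1*73^1 =-120450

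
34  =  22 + 12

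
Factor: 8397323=11^1 *23^1*33191^1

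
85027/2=85027/2  =  42513.50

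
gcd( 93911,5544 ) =1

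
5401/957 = 491/87  =  5.64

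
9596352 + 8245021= 17841373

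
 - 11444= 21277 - 32721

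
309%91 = 36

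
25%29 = 25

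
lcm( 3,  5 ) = 15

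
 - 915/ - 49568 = 915/49568 = 0.02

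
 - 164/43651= - 1 + 43487/43651=- 0.00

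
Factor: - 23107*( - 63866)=2^1* 7^1*11^1 * 2903^1*3301^1 = 1475751662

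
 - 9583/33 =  - 9583/33 = - 290.39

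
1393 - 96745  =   - 95352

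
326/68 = 4 + 27/34 = 4.79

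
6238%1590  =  1468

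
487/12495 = 487/12495 = 0.04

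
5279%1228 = 367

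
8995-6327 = 2668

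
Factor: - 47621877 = -3^1*269^1*59011^1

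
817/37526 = 817/37526=0.02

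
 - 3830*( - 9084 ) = 34791720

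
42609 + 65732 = 108341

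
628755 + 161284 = 790039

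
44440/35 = 8888/7 = 1269.71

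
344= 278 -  - 66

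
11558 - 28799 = - 17241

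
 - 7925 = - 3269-4656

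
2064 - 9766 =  - 7702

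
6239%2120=1999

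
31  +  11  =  42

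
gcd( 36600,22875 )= 4575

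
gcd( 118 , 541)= 1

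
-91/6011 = -91/6011 = - 0.02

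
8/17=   8/17 = 0.47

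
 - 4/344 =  - 1+85/86 = -0.01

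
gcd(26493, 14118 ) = 3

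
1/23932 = 1/23932 = 0.00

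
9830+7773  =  17603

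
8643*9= 77787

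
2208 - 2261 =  - 53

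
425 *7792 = 3311600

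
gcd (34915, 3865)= 5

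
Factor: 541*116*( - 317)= - 19893652 = -2^2*29^1 * 317^1*541^1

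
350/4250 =7/85 = 0.08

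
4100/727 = 5  +  465/727= 5.64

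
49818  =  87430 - 37612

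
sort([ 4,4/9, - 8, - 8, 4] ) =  [ - 8,-8 , 4/9, 4, 4]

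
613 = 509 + 104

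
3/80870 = 3/80870= 0.00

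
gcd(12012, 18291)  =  273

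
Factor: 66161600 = 2^6*5^2 * 41351^1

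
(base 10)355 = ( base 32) B3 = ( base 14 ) 1B5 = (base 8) 543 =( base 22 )G3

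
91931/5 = 91931/5 = 18386.20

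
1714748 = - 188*( - 9121 ) 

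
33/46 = 33/46 = 0.72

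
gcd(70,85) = 5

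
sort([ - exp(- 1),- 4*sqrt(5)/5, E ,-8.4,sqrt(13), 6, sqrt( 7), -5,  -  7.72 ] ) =[ - 8.4, -7.72, -5,-4*sqrt( 5)/5,-exp(-1),sqrt( 7 ),E, sqrt( 13 ),6]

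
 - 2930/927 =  - 2930/927 = - 3.16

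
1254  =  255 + 999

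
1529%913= 616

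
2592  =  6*432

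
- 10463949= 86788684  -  97252633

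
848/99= 8+56/99=8.57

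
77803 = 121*643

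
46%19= 8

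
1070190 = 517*2070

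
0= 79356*0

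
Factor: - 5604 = - 2^2 * 3^1*467^1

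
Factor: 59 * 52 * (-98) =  - 2^3*7^2*13^1*59^1 = -300664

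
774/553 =774/553 = 1.40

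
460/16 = 28+ 3/4 = 28.75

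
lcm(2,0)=0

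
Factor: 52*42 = 2184= 2^3*3^1*7^1 * 13^1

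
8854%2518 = 1300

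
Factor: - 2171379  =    -  3^1*7^1*103399^1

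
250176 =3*83392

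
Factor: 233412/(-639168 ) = -2^( - 4)* 53^1 * 367^1*3329^( - 1 ) = -  19451/53264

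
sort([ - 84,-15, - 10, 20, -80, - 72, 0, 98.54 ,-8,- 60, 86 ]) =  [ - 84, -80 ,-72, - 60,-15,  -  10, - 8, 0, 20 , 86 , 98.54]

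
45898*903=41445894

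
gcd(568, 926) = 2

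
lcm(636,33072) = 33072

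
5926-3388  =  2538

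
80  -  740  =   -660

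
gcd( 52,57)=1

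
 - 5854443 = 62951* ( - 93)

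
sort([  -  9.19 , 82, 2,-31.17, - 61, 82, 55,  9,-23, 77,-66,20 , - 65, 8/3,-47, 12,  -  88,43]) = [ - 88 , - 66, - 65,  -  61, -47,-31.17,-23, - 9.19, 2,8/3,9,12,  20,43, 55, 77, 82, 82 ] 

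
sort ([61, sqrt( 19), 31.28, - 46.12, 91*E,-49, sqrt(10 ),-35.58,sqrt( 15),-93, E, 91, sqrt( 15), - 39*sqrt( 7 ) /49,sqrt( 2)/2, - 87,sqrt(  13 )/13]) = [-93, - 87,-49,-46.12, - 35.58 , -39*sqrt( 7) /49, sqrt( 13)/13,sqrt( 2) /2,E,  sqrt( 10),sqrt( 15 ),sqrt( 15 ), sqrt( 19), 31.28,61, 91,91 * E] 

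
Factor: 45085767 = 3^1*  257^1* 58477^1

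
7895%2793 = 2309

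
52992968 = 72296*733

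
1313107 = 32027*41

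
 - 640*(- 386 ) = 247040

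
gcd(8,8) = 8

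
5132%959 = 337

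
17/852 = 17/852=0.02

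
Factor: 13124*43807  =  574923068 = 2^2 * 17^1*71^1*193^1*617^1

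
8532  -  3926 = 4606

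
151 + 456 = 607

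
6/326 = 3/163 = 0.02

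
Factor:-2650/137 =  - 2^1 * 5^2 * 53^1*137^( - 1) 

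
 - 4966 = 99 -5065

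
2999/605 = 2999/605 = 4.96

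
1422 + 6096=7518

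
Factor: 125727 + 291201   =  416928  =  2^5*3^1 *43^1 * 101^1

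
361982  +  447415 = 809397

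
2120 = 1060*2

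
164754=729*226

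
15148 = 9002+6146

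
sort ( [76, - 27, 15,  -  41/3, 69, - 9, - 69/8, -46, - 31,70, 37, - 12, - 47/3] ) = [-46, - 31 , - 27,-47/3, - 41/3 , - 12, - 9, - 69/8, 15,37, 69,70,  76]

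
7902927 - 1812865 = 6090062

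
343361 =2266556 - 1923195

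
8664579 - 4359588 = 4304991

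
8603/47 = 183+2/47 = 183.04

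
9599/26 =9599/26=369.19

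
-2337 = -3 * 779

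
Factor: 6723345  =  3^1*5^1*59^1*71^1 *107^1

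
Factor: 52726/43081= 82/67  =  2^1*41^1*67^( - 1 )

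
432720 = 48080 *9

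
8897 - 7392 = 1505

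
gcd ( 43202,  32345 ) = 1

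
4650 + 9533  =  14183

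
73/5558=73/5558 = 0.01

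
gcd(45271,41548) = 17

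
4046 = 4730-684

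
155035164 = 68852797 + 86182367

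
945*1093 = 1032885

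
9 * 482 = 4338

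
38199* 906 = 34608294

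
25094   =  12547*2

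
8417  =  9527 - 1110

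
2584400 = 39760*65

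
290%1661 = 290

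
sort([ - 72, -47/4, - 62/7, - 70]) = [- 72, - 70, - 47/4, - 62/7] 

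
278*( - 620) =-172360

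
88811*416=36945376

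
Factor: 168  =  2^3 * 3^1 * 7^1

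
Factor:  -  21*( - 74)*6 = 2^2*3^2*7^1*37^1 = 9324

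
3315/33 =100 + 5/11=100.45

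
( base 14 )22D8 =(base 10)6070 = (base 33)5IV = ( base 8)13666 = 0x17b6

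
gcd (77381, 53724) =1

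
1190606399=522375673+668230726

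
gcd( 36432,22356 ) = 828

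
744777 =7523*99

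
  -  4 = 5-9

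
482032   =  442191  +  39841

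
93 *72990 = 6788070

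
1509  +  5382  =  6891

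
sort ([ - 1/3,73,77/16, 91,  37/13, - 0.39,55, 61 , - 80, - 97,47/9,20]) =[ - 97,-80, - 0.39, - 1/3,37/13, 77/16,47/9,20,55,61, 73, 91]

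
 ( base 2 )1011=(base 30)B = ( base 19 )B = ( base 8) 13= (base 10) 11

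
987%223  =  95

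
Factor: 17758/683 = 26 = 2^1*13^1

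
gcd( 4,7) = 1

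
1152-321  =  831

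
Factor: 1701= 3^5*7^1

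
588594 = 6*98099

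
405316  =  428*947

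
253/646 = 253/646 = 0.39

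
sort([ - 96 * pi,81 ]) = [ - 96*pi, 81 ] 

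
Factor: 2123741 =2123741^1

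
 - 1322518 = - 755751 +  - 566767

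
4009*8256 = 33098304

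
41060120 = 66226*620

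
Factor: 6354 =2^1*3^2*353^1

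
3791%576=335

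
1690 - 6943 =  - 5253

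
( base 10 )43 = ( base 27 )1G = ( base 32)1b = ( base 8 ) 53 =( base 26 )1H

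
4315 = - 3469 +7784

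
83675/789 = 106 + 41/789  =  106.05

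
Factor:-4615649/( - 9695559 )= 3^(-1)*17^( - 1)*151^( - 1) * 1259^( - 1 )*1753^1*2633^1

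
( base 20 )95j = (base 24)6AN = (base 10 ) 3719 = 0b111010000111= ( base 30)43T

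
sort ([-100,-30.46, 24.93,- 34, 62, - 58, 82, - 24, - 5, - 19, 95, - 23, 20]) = [-100,-58, - 34, -30.46,  -  24, - 23, - 19, - 5, 20, 24.93, 62,82, 95]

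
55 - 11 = 44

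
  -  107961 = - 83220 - 24741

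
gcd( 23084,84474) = 2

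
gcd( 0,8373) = 8373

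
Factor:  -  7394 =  - 2^1*3697^1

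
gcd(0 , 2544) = 2544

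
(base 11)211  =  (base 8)376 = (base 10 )254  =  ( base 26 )9k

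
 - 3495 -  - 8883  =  5388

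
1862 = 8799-6937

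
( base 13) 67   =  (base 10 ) 85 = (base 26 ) 37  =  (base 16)55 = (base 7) 151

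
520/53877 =520/53877 = 0.01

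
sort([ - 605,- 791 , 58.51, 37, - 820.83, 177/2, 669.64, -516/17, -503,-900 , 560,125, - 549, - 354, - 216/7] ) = [ - 900,  -  820.83, - 791,-605, -549,-503,-354, - 216/7, - 516/17,37, 58.51,177/2,125,  560, 669.64 ] 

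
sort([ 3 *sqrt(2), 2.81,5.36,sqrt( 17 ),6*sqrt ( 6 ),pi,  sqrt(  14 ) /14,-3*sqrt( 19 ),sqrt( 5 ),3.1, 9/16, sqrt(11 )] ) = [ - 3*sqrt(19 ),sqrt(14)/14, 9/16,  sqrt(5),2.81, 3.1,  pi,sqrt( 11),sqrt (17),3*sqrt(2),5.36 , 6 *sqrt( 6 )] 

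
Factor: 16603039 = 89^1*186551^1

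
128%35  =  23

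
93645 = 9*10405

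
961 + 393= 1354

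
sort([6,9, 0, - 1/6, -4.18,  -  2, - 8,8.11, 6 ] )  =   [  -  8, - 4.18, -2 , - 1/6, 0, 6, 6, 8.11,  9 ] 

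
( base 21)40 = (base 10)84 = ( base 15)59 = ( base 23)3f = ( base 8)124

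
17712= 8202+9510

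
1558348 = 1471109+87239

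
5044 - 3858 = 1186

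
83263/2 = 83263/2 = 41631.50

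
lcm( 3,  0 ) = 0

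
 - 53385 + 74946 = 21561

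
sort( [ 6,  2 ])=[2, 6 ]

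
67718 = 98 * 691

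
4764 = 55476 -50712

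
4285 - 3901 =384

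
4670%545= 310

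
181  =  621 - 440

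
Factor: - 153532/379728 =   -  2^( - 2 )*3^( - 4)*131^1= -  131/324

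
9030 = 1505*6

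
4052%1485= 1082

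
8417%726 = 431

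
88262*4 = 353048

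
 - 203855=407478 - 611333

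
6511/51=127 + 2/3=127.67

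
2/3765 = 2/3765 = 0.00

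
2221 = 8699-6478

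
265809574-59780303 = 206029271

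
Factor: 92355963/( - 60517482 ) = - 2^( - 1 )*7^1*47^( - 1 )*67^(- 1 )*163^1*3203^(-1)*26981^1 = -  30785321/20172494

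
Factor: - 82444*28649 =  - 2^2*20611^1*28649^1= - 2361938156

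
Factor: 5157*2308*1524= 18139190544 = 2^4*3^4*127^1*191^1*577^1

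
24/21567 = 8/7189= 0.00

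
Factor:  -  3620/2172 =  - 3^( - 1)*5^1 = - 5/3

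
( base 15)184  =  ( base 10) 349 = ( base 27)CP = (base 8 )535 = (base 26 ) DB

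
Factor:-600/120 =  - 5^1 = - 5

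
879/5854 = 879/5854 = 0.15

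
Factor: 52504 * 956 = 50193824 = 2^5*239^1*6563^1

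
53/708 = 53/708 = 0.07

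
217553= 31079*7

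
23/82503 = 23/82503 = 0.00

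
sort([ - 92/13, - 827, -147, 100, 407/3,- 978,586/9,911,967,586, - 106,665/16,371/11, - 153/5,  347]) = [-978, -827, - 147, - 106 , - 153/5, - 92/13,371/11, 665/16,586/9,  100,407/3,347,586, 911,967 ]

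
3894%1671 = 552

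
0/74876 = 0 = 0.00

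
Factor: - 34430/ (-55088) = 2^( - 3)*5^1 = 5/8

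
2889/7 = 2889/7 = 412.71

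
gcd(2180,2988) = 4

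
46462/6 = 7743 + 2/3 =7743.67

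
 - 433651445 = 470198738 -903850183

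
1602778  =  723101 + 879677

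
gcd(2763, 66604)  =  1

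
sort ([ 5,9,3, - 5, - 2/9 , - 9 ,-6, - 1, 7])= [  -  9 ,-6, - 5,  -  1, - 2/9, 3,  5,7,9] 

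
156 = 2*78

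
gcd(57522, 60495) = 3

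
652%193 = 73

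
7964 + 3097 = 11061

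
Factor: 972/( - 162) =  - 2^1*3^1  =  - 6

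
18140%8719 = 702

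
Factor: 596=2^2 * 149^1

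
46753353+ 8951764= 55705117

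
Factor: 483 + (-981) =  - 2^1 * 3^1* 83^1= - 498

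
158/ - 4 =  - 79/2 = - 39.50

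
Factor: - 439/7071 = -3^ (- 1)* 439^1*2357^(- 1)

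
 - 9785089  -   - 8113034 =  - 1672055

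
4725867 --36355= 4762222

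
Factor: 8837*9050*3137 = 2^1*5^2*181^1*3137^1*8837^1 = 250881104450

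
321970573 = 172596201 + 149374372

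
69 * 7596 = 524124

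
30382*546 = 16588572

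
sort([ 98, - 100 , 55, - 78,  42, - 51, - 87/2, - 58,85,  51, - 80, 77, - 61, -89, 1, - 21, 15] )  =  [ - 100, - 89, - 80, - 78, - 61, - 58, - 51, - 87/2, - 21, 1,15, 42 , 51,  55, 77,  85 , 98]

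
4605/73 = 4605/73 = 63.08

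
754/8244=377/4122  =  0.09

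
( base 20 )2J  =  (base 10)59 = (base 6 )135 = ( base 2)111011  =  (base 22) 2f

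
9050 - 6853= 2197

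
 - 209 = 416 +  - 625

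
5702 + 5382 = 11084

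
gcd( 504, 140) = 28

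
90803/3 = 90803/3= 30267.67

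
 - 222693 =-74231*3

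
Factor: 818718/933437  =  2^1*3^1 * 71^( - 1)*13147^( -1)*136453^1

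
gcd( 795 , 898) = 1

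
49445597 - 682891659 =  - 633446062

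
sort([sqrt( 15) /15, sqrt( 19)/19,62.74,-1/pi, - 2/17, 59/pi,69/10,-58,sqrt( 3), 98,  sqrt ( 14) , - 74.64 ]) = [ - 74.64, - 58, - 1/pi,- 2/17, sqrt( 19) /19,  sqrt( 15 ) /15, sqrt( 3 ),sqrt (14), 69/10,59/pi,62.74, 98] 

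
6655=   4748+1907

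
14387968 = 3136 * 4588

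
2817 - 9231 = - 6414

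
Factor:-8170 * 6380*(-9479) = 2^3*5^2*  11^1*19^1*29^1*43^1*9479^1=494089083400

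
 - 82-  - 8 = -74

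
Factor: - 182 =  - 2^1 * 7^1*13^1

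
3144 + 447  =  3591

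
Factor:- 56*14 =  - 2^4*7^2 = - 784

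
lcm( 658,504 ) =23688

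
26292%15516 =10776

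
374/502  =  187/251  =  0.75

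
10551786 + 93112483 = 103664269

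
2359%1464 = 895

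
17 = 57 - 40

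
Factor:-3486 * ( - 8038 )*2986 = 2^3*3^1*7^1*83^1*1493^1*4019^1 = 83669117448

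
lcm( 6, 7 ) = 42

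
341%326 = 15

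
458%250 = 208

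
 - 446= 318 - 764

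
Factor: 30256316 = 2^2*23^1*173^1*1901^1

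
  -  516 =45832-46348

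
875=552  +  323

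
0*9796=0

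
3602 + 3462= 7064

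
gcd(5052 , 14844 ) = 12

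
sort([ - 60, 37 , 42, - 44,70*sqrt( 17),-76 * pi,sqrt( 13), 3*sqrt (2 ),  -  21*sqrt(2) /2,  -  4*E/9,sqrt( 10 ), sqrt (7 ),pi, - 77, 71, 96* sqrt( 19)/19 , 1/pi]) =[  -  76 *pi, - 77,-60, - 44, - 21*sqrt( 2)/2, - 4*E/9,1/pi , sqrt(7), pi,sqrt( 10) , sqrt(13 ),3*sqrt( 2 ) , 96*sqrt( 19 ) /19,37,42, 71, 70*sqrt( 17) ] 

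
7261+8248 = 15509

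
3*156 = 468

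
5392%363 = 310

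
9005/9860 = 1801/1972 = 0.91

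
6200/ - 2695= - 1240/539= - 2.30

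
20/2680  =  1/134= 0.01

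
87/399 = 29/133  =  0.22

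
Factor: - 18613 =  - 7^1*2659^1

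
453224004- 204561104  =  248662900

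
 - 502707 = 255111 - 757818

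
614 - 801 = - 187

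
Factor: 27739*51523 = 1429196497 = 67^1*769^1*27739^1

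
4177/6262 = 4177/6262 = 0.67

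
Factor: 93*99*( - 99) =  - 3^5*11^2*31^1 = -911493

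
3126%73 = 60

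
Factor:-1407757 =-13^1*108289^1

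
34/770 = 17/385 = 0.04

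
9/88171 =9/88171  =  0.00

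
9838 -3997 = 5841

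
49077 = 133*369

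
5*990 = 4950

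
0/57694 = 0=0.00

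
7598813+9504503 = 17103316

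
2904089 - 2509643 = 394446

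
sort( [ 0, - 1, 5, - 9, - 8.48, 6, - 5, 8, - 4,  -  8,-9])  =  [ - 9,  -  9 ,-8.48, - 8, - 5,-4, - 1 , 0,5, 6 , 8 ]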